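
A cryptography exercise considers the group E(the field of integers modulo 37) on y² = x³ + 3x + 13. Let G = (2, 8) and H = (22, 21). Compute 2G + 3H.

(24, 16)

First 2G:
Repeated addition: build up to 2G.
2G: tangent at (2, 8): λ = (3·2² + 3)/(2·8) ≡ 15/16. 16⁻¹ ≡ 7 (mod 37), so λ ≡ 15·7 ≡ 31.
  x = λ² - 2 - 2 = 961 - 4 ≡ 32; y = λ·(2 - 32) - 8 ≡ 24. → (32, 24)
2G = (32, 24).
Next 3H:
Repeated addition: build up to 3H.
2H: tangent at (22, 21): λ = (3·22² + 3)/(2·21) ≡ 12/5. 5⁻¹ ≡ 15 (mod 37), so λ ≡ 12·15 ≡ 32.
  x = λ² - 22 - 22 = 1024 - 44 ≡ 18; y = λ·(22 - 18) - 21 ≡ 33. → (18, 33)
3H: (18, 33) + (22, 21). λ = (21 - 33)/(22 - 18) ≡ 25/4 mod 37. 4⁻¹ ≡ 28 (mod 37), so λ ≡ 34.
  x = λ² - 18 - 22 = 1156 - 40 ≡ 6; y = λ·(18 - 6) - 33 ≡ 5. → (6, 5)
3H = (6, 5).
Finally 2G + 3H:
(32, 24) + (6, 5). λ = (5 - 24)/(6 - 32) ≡ 18/11 mod 37. 11⁻¹ ≡ 27 (mod 37) since 11·27 = 297 ≡ 1, so λ ≡ 5.
  x = λ² - 32 - 6 = 25 - 38 ≡ 24; y = λ·(32 - 24) - 24 ≡ 16. → (24, 16)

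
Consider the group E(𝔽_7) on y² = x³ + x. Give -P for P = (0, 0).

(0, 0)

-(0, 0) = (0, -0 mod 7) = (0, 0).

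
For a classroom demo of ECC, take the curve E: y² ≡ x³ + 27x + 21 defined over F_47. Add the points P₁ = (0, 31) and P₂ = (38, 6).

(26, 43)

(0, 31) + (38, 6). λ = (6 - 31)/(38 - 0) ≡ 22/38 mod 47. 38⁻¹ ≡ 26 (mod 47), so λ ≡ 8.
  x = λ² - 0 - 38 = 64 - 38 ≡ 26; y = λ·(0 - 26) - 31 ≡ 43. → (26, 43)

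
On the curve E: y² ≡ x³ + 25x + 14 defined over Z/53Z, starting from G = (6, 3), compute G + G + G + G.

Repeated addition: build up to 4G.
2G: tangent at (6, 3): λ = (3·6² + 25)/(2·3) ≡ 27/6. 6⁻¹ ≡ 9 (mod 53) since 6·9 = 54 ≡ 1, so λ ≡ 27·9 ≡ 31.
  x = λ² - 6 - 6 = 961 - 12 ≡ 48; y = λ·(6 - 48) - 3 ≡ 20. → (48, 20)
3G: (48, 20) + (6, 3). λ = (3 - 20)/(6 - 48) ≡ 36/11 mod 53. 11⁻¹ ≡ 29 (mod 53), so λ ≡ 37.
  x = λ² - 48 - 6 = 1369 - 54 ≡ 43; y = λ·(48 - 43) - 20 ≡ 6. → (43, 6)
4G: (43, 6) + (6, 3). λ = (3 - 6)/(6 - 43) ≡ 50/16 mod 53. 16⁻¹ ≡ 10 (mod 53), so λ ≡ 23.
  x = λ² - 43 - 6 = 529 - 49 ≡ 3; y = λ·(43 - 3) - 6 ≡ 13. → (3, 13)

(3, 13)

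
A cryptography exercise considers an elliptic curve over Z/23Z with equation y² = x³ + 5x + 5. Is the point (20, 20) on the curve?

yes

y² = 20² ≡ 9; x³ + 5x + 5 = 8105 ≡ 9 (mod 23). 9 = 9.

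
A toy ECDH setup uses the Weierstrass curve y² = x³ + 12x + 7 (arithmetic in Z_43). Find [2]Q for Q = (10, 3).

(18, 11)

tangent at (10, 3): λ = (3·10² + 12)/(2·3) ≡ 11/6. 6⁻¹ ≡ 36 (mod 43) since 6·36 = 216 ≡ 1, so λ ≡ 11·36 ≡ 9.
  x = λ² - 10 - 10 = 81 - 20 ≡ 18; y = λ·(10 - 18) - 3 ≡ 11. → (18, 11)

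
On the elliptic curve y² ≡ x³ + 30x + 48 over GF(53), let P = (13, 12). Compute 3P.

(30, 32)

Repeated addition: build up to 3P.
2P: tangent at (13, 12): λ = (3·13² + 30)/(2·12) ≡ 7/24. 24⁻¹ ≡ 42 (mod 53) since 24·42 = 1008 ≡ 1, so λ ≡ 7·42 ≡ 29.
  x = λ² - 13 - 13 = 841 - 26 ≡ 20; y = λ·(13 - 20) - 12 ≡ 50. → (20, 50)
3P: (20, 50) + (13, 12). λ = (12 - 50)/(13 - 20) ≡ 15/46 mod 53. 46⁻¹ ≡ 15 (mod 53), so λ ≡ 13.
  x = λ² - 20 - 13 = 169 - 33 ≡ 30; y = λ·(20 - 30) - 50 ≡ 32. → (30, 32)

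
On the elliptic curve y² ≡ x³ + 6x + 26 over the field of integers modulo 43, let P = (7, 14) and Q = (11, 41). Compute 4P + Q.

First 4P:
Repeated addition: build up to 4P.
2P: tangent at (7, 14): λ = (3·7² + 6)/(2·14) ≡ 24/28. 28⁻¹ ≡ 20 (mod 43), so λ ≡ 24·20 ≡ 7.
  x = λ² - 7 - 7 = 49 - 14 ≡ 35; y = λ·(7 - 35) - 14 ≡ 5. → (35, 5)
3P: (35, 5) + (7, 14). λ = (14 - 5)/(7 - 35) ≡ 9/15 mod 43. 15⁻¹ ≡ 23 (mod 43), so λ ≡ 35.
  x = λ² - 35 - 7 = 1225 - 42 ≡ 22; y = λ·(35 - 22) - 5 ≡ 20. → (22, 20)
4P: (22, 20) + (7, 14). λ = (14 - 20)/(7 - 22) ≡ 37/28 mod 43. 28⁻¹ ≡ 20 (mod 43) since 28·20 = 560 ≡ 1, so λ ≡ 9.
  x = λ² - 22 - 7 = 81 - 29 ≡ 9; y = λ·(22 - 9) - 20 ≡ 11. → (9, 11)
4P = (9, 11).
Finally 4P + Q:
(9, 11) + (11, 41). λ = (41 - 11)/(11 - 9) ≡ 30/2 mod 43. 2⁻¹ ≡ 22 (mod 43) since 2·22 = 44 ≡ 1, so λ ≡ 15.
  x = λ² - 9 - 11 = 225 - 20 ≡ 33; y = λ·(9 - 33) - 11 ≡ 16. → (33, 16)

(33, 16)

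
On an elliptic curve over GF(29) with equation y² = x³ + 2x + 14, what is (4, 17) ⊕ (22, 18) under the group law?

(4, 17) + (22, 18). λ = (18 - 17)/(22 - 4) ≡ 1/18 mod 29. 18⁻¹ ≡ 21 (mod 29) since 18·21 = 378 ≡ 1, so λ ≡ 21.
  x = λ² - 4 - 22 = 441 - 26 ≡ 9; y = λ·(4 - 9) - 17 ≡ 23. → (9, 23)

(9, 23)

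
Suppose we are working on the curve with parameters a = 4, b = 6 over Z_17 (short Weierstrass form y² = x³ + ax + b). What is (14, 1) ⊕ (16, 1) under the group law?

(4, 16)

(14, 1) + (16, 1). λ = (1 - 1)/(16 - 14) ≡ 0/2 mod 17. 2⁻¹ ≡ 9 (mod 17), so λ ≡ 0.
  x = λ² - 14 - 16 = 0 - 30 ≡ 4; y = λ·(14 - 4) - 1 ≡ 16. → (4, 16)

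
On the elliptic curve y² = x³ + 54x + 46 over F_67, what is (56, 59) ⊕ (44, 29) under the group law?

(56, 59) + (44, 29). λ = (29 - 59)/(44 - 56) ≡ 37/55 mod 67. 55⁻¹ ≡ 39 (mod 67), so λ ≡ 36.
  x = λ² - 56 - 44 = 1296 - 100 ≡ 57; y = λ·(56 - 57) - 59 ≡ 39. → (57, 39)

(57, 39)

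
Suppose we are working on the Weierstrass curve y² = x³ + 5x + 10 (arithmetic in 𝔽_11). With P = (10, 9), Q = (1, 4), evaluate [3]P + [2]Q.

(8, 1)

First 3P:
Repeated addition: build up to 3P.
2P: tangent at (10, 9): λ = (3·10² + 5)/(2·9) ≡ 8/7. 7⁻¹ ≡ 8 (mod 11) since 7·8 = 56 ≡ 1, so λ ≡ 8·8 ≡ 9.
  x = λ² - 10 - 10 = 81 - 20 ≡ 6; y = λ·(10 - 6) - 9 ≡ 5. → (6, 5)
3P: (6, 5) + (10, 9). λ = (9 - 5)/(10 - 6) ≡ 4/4 mod 11. 4⁻¹ ≡ 3 (mod 11), so λ ≡ 1.
  x = λ² - 6 - 10 = 1 - 16 ≡ 7; y = λ·(6 - 7) - 5 ≡ 5. → (7, 5)
3P = (7, 5).
Next 2Q:
Repeated addition: build up to 2Q.
2Q: tangent at (1, 4): λ = (3·1² + 5)/(2·4) ≡ 8/8. 8⁻¹ ≡ 7 (mod 11) since 8·7 = 56 ≡ 1, so λ ≡ 8·7 ≡ 1.
  x = λ² - 1 - 1 = 1 - 2 ≡ 10; y = λ·(1 - 10) - 4 ≡ 9. → (10, 9)
2Q = (10, 9).
Finally 3P + 2Q:
(7, 5) + (10, 9). λ = (9 - 5)/(10 - 7) ≡ 4/3 mod 11. 3⁻¹ ≡ 4 (mod 11) since 3·4 = 12 ≡ 1, so λ ≡ 5.
  x = λ² - 7 - 10 = 25 - 17 ≡ 8; y = λ·(7 - 8) - 5 ≡ 1. → (8, 1)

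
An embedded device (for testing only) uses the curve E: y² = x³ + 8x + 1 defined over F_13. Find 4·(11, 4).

Write Q = (11, 4).
Double-and-add on 4 = (100)₂. Start with Q = (11, 4) for the leading 1-bit.
double: tangent at (11, 4): λ = (3·11² + 8)/(2·4) ≡ 7/8. 8⁻¹ ≡ 5 (mod 13) since 8·5 = 40 ≡ 1, so λ ≡ 7·5 ≡ 9.
  x = λ² - 11 - 11 = 81 - 22 ≡ 7; y = λ·(11 - 7) - 4 ≡ 6. → (7, 6)
double: tangent at (7, 6): λ = (3·7² + 8)/(2·6) ≡ 12/12. 12⁻¹ ≡ 12 (mod 13) since 12·12 = 144 ≡ 1, so λ ≡ 12·12 ≡ 1.
  x = λ² - 7 - 7 = 1 - 14 ≡ 0; y = λ·(7 - 0) - 6 ≡ 1. → (0, 1)

(0, 1)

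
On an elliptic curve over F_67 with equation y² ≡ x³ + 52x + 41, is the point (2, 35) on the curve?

y² = 35² ≡ 19; x³ + 52x + 41 = 153 ≡ 19 (mod 67). 19 = 19.

yes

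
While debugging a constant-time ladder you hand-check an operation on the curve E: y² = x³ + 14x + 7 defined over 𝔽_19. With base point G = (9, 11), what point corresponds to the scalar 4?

(8, 2)

Repeated addition: build up to 4G.
2G: tangent at (9, 11): λ = (3·9² + 14)/(2·11) ≡ 10/3. 3⁻¹ ≡ 13 (mod 19), so λ ≡ 10·13 ≡ 16.
  x = λ² - 9 - 9 = 256 - 18 ≡ 10; y = λ·(9 - 10) - 11 ≡ 11. → (10, 11)
3G: (10, 11) + (9, 11). λ = (11 - 11)/(9 - 10) ≡ 0/18 mod 19. 18⁻¹ ≡ 18 (mod 19) since 18·18 = 324 ≡ 1, so λ ≡ 0.
  x = λ² - 10 - 9 = 0 - 19 ≡ 0; y = λ·(10 - 0) - 11 ≡ 8. → (0, 8)
4G: (0, 8) + (9, 11). λ = (11 - 8)/(9 - 0) ≡ 3/9 mod 19. 9⁻¹ ≡ 17 (mod 19) since 9·17 = 153 ≡ 1, so λ ≡ 13.
  x = λ² - 0 - 9 = 169 - 9 ≡ 8; y = λ·(0 - 8) - 8 ≡ 2. → (8, 2)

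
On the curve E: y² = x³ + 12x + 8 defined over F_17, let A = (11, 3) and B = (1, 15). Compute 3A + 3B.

(13, 7)

First 3A:
Repeated addition: build up to 3A.
2A: tangent at (11, 3): λ = (3·11² + 12)/(2·3) ≡ 1/6. 6⁻¹ ≡ 3 (mod 17), so λ ≡ 1·3 ≡ 3.
  x = λ² - 11 - 11 = 9 - 22 ≡ 4; y = λ·(11 - 4) - 3 ≡ 1. → (4, 1)
3A: (4, 1) + (11, 3). λ = (3 - 1)/(11 - 4) ≡ 2/7 mod 17. 7⁻¹ ≡ 5 (mod 17), so λ ≡ 10.
  x = λ² - 4 - 11 = 100 - 15 ≡ 0; y = λ·(4 - 0) - 1 ≡ 5. → (0, 5)
3A = (0, 5).
Next 3B:
Repeated addition: build up to 3B.
2B: tangent at (1, 15): λ = (3·1² + 12)/(2·15) ≡ 15/13. 13⁻¹ ≡ 4 (mod 17) since 13·4 = 52 ≡ 1, so λ ≡ 15·4 ≡ 9.
  x = λ² - 1 - 1 = 81 - 2 ≡ 11; y = λ·(1 - 11) - 15 ≡ 14. → (11, 14)
3B: (11, 14) + (1, 15). λ = (15 - 14)/(1 - 11) ≡ 1/7 mod 17. 7⁻¹ ≡ 5 (mod 17), so λ ≡ 5.
  x = λ² - 11 - 1 = 25 - 12 ≡ 13; y = λ·(11 - 13) - 14 ≡ 10. → (13, 10)
3B = (13, 10).
Finally 3A + 3B:
(0, 5) + (13, 10). λ = (10 - 5)/(13 - 0) ≡ 5/13 mod 17. 13⁻¹ ≡ 4 (mod 17) since 13·4 = 52 ≡ 1, so λ ≡ 3.
  x = λ² - 0 - 13 = 9 - 13 ≡ 13; y = λ·(0 - 13) - 5 ≡ 7. → (13, 7)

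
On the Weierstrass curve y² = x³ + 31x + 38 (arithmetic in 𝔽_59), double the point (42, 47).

(43, 15)

tangent at (42, 47): λ = (3·42² + 31)/(2·47) ≡ 13/35. 35⁻¹ ≡ 27 (mod 59), so λ ≡ 13·27 ≡ 56.
  x = λ² - 42 - 42 = 3136 - 84 ≡ 43; y = λ·(42 - 43) - 47 ≡ 15. → (43, 15)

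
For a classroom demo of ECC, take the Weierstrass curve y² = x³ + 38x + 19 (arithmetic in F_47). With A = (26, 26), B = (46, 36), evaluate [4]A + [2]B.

(25, 12)

First 4A:
Double-and-add on 4 = (100)₂. Start with A = (26, 26) for the leading 1-bit.
double: tangent at (26, 26): λ = (3·26² + 38)/(2·26) ≡ 45/5. 5⁻¹ ≡ 19 (mod 47) since 5·19 = 95 ≡ 1, so λ ≡ 45·19 ≡ 9.
  x = λ² - 26 - 26 = 81 - 52 ≡ 29; y = λ·(26 - 29) - 26 ≡ 41. → (29, 41)
double: tangent at (29, 41): λ = (3·29² + 38)/(2·41) ≡ 23/35. 35⁻¹ ≡ 43 (mod 47), so λ ≡ 23·43 ≡ 2.
  x = λ² - 29 - 29 = 4 - 58 ≡ 40; y = λ·(29 - 40) - 41 ≡ 31. → (40, 31)
4A = (40, 31).
Next 2B:
Repeated addition: build up to 2B.
2B: tangent at (46, 36): λ = (3·46² + 38)/(2·36) ≡ 41/25. 25⁻¹ ≡ 32 (mod 47) since 25·32 = 800 ≡ 1, so λ ≡ 41·32 ≡ 43.
  x = λ² - 46 - 46 = 1849 - 92 ≡ 18; y = λ·(46 - 18) - 36 ≡ 40. → (18, 40)
2B = (18, 40).
Finally 4A + 2B:
(40, 31) + (18, 40). λ = (40 - 31)/(18 - 40) ≡ 9/25 mod 47. 25⁻¹ ≡ 32 (mod 47) since 25·32 = 800 ≡ 1, so λ ≡ 6.
  x = λ² - 40 - 18 = 36 - 58 ≡ 25; y = λ·(40 - 25) - 31 ≡ 12. → (25, 12)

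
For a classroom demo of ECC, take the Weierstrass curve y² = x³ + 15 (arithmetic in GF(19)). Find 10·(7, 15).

(5, 11)

Write Q = (7, 15).
Double-and-add on 10 = (1010)₂. Start with Q = (7, 15) for the leading 1-bit.
double: tangent at (7, 15): λ = (3·7² + 0)/(2·15) ≡ 14/11. 11⁻¹ ≡ 7 (mod 19), so λ ≡ 14·7 ≡ 3.
  x = λ² - 7 - 7 = 9 - 14 ≡ 14; y = λ·(7 - 14) - 15 ≡ 2. → (14, 2)
double: tangent at (14, 2): λ = (3·14² + 0)/(2·2) ≡ 18/4. 4⁻¹ ≡ 5 (mod 19) since 4·5 = 20 ≡ 1, so λ ≡ 18·5 ≡ 14.
  x = λ² - 14 - 14 = 196 - 28 ≡ 16; y = λ·(14 - 16) - 2 ≡ 8. → (16, 8)
add Q: (16, 8) + (7, 15). λ = (15 - 8)/(7 - 16) ≡ 7/10 mod 19. 10⁻¹ ≡ 2 (mod 19), so λ ≡ 14.
  x = λ² - 16 - 7 = 196 - 23 ≡ 2; y = λ·(16 - 2) - 8 ≡ 17. → (2, 17)
double: tangent at (2, 17): λ = (3·2² + 0)/(2·17) ≡ 12/15. 15⁻¹ ≡ 14 (mod 19), so λ ≡ 12·14 ≡ 16.
  x = λ² - 2 - 2 = 256 - 4 ≡ 5; y = λ·(2 - 5) - 17 ≡ 11. → (5, 11)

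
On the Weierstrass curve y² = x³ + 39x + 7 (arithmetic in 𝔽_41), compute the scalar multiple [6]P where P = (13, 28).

(25, 24)

Double-and-add on 6 = (110)₂. Start with P = (13, 28) for the leading 1-bit.
double: tangent at (13, 28): λ = (3·13² + 39)/(2·28) ≡ 13/15. 15⁻¹ ≡ 11 (mod 41), so λ ≡ 13·11 ≡ 20.
  x = λ² - 13 - 13 = 400 - 26 ≡ 5; y = λ·(13 - 5) - 28 ≡ 9. → (5, 9)
add P: (5, 9) + (13, 28). λ = (28 - 9)/(13 - 5) ≡ 19/8 mod 41. 8⁻¹ ≡ 36 (mod 41), so λ ≡ 28.
  x = λ² - 5 - 13 = 784 - 18 ≡ 28; y = λ·(5 - 28) - 9 ≡ 3. → (28, 3)
double: tangent at (28, 3): λ = (3·28² + 39)/(2·3) ≡ 13/6. 6⁻¹ ≡ 7 (mod 41), so λ ≡ 13·7 ≡ 9.
  x = λ² - 28 - 28 = 81 - 56 ≡ 25; y = λ·(28 - 25) - 3 ≡ 24. → (25, 24)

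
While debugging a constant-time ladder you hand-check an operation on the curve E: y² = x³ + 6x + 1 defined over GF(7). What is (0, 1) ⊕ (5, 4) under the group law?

(0, 1) + (5, 4). λ = (4 - 1)/(5 - 0) ≡ 3/5 mod 7. 5⁻¹ ≡ 3 (mod 7) since 5·3 = 15 ≡ 1, so λ ≡ 2.
  x = λ² - 0 - 5 = 4 - 5 ≡ 6; y = λ·(0 - 6) - 1 ≡ 1. → (6, 1)

(6, 1)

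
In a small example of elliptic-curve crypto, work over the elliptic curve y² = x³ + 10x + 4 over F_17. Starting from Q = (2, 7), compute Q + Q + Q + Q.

(10, 13)

Repeated addition: build up to 4Q.
2Q: tangent at (2, 7): λ = (3·2² + 10)/(2·7) ≡ 5/14. 14⁻¹ ≡ 11 (mod 17) since 14·11 = 154 ≡ 1, so λ ≡ 5·11 ≡ 4.
  x = λ² - 2 - 2 = 16 - 4 ≡ 12; y = λ·(2 - 12) - 7 ≡ 4. → (12, 4)
3Q: (12, 4) + (2, 7). λ = (7 - 4)/(2 - 12) ≡ 3/7 mod 17. 7⁻¹ ≡ 5 (mod 17), so λ ≡ 15.
  x = λ² - 12 - 2 = 225 - 14 ≡ 7; y = λ·(12 - 7) - 4 ≡ 3. → (7, 3)
4Q: (7, 3) + (2, 7). λ = (7 - 3)/(2 - 7) ≡ 4/12 mod 17. 12⁻¹ ≡ 10 (mod 17) since 12·10 = 120 ≡ 1, so λ ≡ 6.
  x = λ² - 7 - 2 = 36 - 9 ≡ 10; y = λ·(7 - 10) - 3 ≡ 13. → (10, 13)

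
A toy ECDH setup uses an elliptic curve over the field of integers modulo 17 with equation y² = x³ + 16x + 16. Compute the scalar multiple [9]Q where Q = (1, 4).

Repeated addition: build up to 9Q.
2Q: tangent at (1, 4): λ = (3·1² + 16)/(2·4) ≡ 2/8. 8⁻¹ ≡ 15 (mod 17), so λ ≡ 2·15 ≡ 13.
  x = λ² - 1 - 1 = 169 - 2 ≡ 14; y = λ·(1 - 14) - 4 ≡ 14. → (14, 14)
3Q: (14, 14) + (1, 4). λ = (4 - 14)/(1 - 14) ≡ 7/4 mod 17. 4⁻¹ ≡ 13 (mod 17) since 4·13 = 52 ≡ 1, so λ ≡ 6.
  x = λ² - 14 - 1 = 36 - 15 ≡ 4; y = λ·(14 - 4) - 14 ≡ 12. → (4, 12)
4Q: (4, 12) + (1, 4). λ = (4 - 12)/(1 - 4) ≡ 9/14 mod 17. 14⁻¹ ≡ 11 (mod 17) since 14·11 = 154 ≡ 1, so λ ≡ 14.
  x = λ² - 4 - 1 = 196 - 5 ≡ 4; y = λ·(4 - 4) - 12 ≡ 5. → (4, 5)
5Q: (4, 5) + (1, 4). λ = (4 - 5)/(1 - 4) ≡ 16/14 mod 17. 14⁻¹ ≡ 11 (mod 17) since 14·11 = 154 ≡ 1, so λ ≡ 6.
  x = λ² - 4 - 1 = 36 - 5 ≡ 14; y = λ·(4 - 14) - 5 ≡ 3. → (14, 3)
6Q: (14, 3) + (1, 4). λ = (4 - 3)/(1 - 14) ≡ 1/4 mod 17. 4⁻¹ ≡ 13 (mod 17) since 4·13 = 52 ≡ 1, so λ ≡ 13.
  x = λ² - 14 - 1 = 169 - 15 ≡ 1; y = λ·(14 - 1) - 3 ≡ 13. → (1, 13)
7Q: (1, 13) + (1, 4): same x and y₁ ≡ -y₂, so the sum is 𝒪.
8Q: 𝒪 + (1, 4) = (1, 4) (identity).
9Q: tangent at (1, 4): λ = (3·1² + 16)/(2·4) ≡ 2/8. 8⁻¹ ≡ 15 (mod 17), so λ ≡ 2·15 ≡ 13.
  x = λ² - 1 - 1 = 169 - 2 ≡ 14; y = λ·(1 - 14) - 4 ≡ 14. → (14, 14)

(14, 14)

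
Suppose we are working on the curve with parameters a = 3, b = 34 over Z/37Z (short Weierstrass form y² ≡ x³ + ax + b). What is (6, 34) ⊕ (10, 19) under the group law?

(6, 34) + (10, 19). λ = (19 - 34)/(10 - 6) ≡ 22/4 mod 37. 4⁻¹ ≡ 28 (mod 37) since 4·28 = 112 ≡ 1, so λ ≡ 24.
  x = λ² - 6 - 10 = 576 - 16 ≡ 5; y = λ·(6 - 5) - 34 ≡ 27. → (5, 27)

(5, 27)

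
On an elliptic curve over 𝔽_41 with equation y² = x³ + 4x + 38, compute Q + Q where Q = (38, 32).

(22, 27)

tangent at (38, 32): λ = (3·38² + 4)/(2·32) ≡ 31/23. 23⁻¹ ≡ 25 (mod 41), so λ ≡ 31·25 ≡ 37.
  x = λ² - 38 - 38 = 1369 - 76 ≡ 22; y = λ·(38 - 22) - 32 ≡ 27. → (22, 27)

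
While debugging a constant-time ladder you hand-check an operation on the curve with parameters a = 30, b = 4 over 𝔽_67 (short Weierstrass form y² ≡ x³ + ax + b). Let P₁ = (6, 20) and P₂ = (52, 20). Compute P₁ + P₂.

(9, 47)

(6, 20) + (52, 20). λ = (20 - 20)/(52 - 6) ≡ 0/46 mod 67. 46⁻¹ ≡ 51 (mod 67) since 46·51 = 2346 ≡ 1, so λ ≡ 0.
  x = λ² - 6 - 52 = 0 - 58 ≡ 9; y = λ·(6 - 9) - 20 ≡ 47. → (9, 47)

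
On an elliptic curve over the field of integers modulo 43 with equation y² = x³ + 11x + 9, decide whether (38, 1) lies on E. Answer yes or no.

y² = 1² ≡ 1; x³ + 11x + 9 = 55299 ≡ 1 (mod 43). 1 = 1.

yes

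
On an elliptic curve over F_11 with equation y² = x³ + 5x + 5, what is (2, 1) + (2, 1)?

(5, 1)

tangent at (2, 1): λ = (3·2² + 5)/(2·1) ≡ 6/2. 2⁻¹ ≡ 6 (mod 11) since 2·6 = 12 ≡ 1, so λ ≡ 6·6 ≡ 3.
  x = λ² - 2 - 2 = 9 - 4 ≡ 5; y = λ·(2 - 5) - 1 ≡ 1. → (5, 1)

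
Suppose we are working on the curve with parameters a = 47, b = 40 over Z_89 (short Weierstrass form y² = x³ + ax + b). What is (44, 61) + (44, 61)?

tangent at (44, 61): λ = (3·44² + 47)/(2·61) ≡ 70/33. 33⁻¹ ≡ 27 (mod 89) since 33·27 = 891 ≡ 1, so λ ≡ 70·27 ≡ 21.
  x = λ² - 44 - 44 = 441 - 88 ≡ 86; y = λ·(44 - 86) - 61 ≡ 36. → (86, 36)

(86, 36)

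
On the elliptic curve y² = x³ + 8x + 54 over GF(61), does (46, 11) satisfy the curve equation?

y² = 11² ≡ 60; x³ + 8x + 54 = 97758 ≡ 36 (mod 61). 60 ≠ 36.

no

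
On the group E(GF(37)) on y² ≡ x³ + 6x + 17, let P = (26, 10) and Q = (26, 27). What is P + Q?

O

The two points share x = 26 and their y-coordinates satisfy 10 + 27 ≡ 0 (mod 37), so they are inverses. Their sum is the point at infinity.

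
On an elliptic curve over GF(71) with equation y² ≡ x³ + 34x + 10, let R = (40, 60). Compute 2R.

tangent at (40, 60): λ = (3·40² + 34)/(2·60) ≡ 6/49. 49⁻¹ ≡ 29 (mod 71), so λ ≡ 6·29 ≡ 32.
  x = λ² - 40 - 40 = 1024 - 80 ≡ 21; y = λ·(40 - 21) - 60 ≡ 51. → (21, 51)

(21, 51)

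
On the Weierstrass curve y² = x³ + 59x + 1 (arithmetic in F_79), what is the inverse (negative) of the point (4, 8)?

-(4, 8) = (4, -8 mod 79) = (4, 71).

(4, 71)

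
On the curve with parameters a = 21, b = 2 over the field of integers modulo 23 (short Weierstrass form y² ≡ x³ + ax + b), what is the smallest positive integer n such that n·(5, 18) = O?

2P: tangent at (5, 18): λ = (3·5² + 21)/(2·18) ≡ 4/13. 13⁻¹ ≡ 16 (mod 23) since 13·16 = 208 ≡ 1, so λ ≡ 4·16 ≡ 18.
  x = λ² - 5 - 5 = 324 - 10 ≡ 15; y = λ·(5 - 15) - 18 ≡ 9. → (15, 9)
3P: (15, 9) + (5, 18). λ = (18 - 9)/(5 - 15) ≡ 9/13 mod 23. 13⁻¹ ≡ 16 (mod 23) since 13·16 = 208 ≡ 1, so λ ≡ 6.
  x = λ² - 15 - 5 = 36 - 20 ≡ 16; y = λ·(15 - 16) - 9 ≡ 8. → (16, 8)
4P: (16, 8) + (5, 18). λ = (18 - 8)/(5 - 16) ≡ 10/12 mod 23. 12⁻¹ ≡ 2 (mod 23) since 12·2 = 24 ≡ 1, so λ ≡ 20.
  x = λ² - 16 - 5 = 400 - 21 ≡ 11; y = λ·(16 - 11) - 8 ≡ 0. → (11, 0)
5P: (11, 0) + (5, 18). λ = (18 - 0)/(5 - 11) ≡ 18/17 mod 23. 17⁻¹ ≡ 19 (mod 23) since 17·19 = 323 ≡ 1, so λ ≡ 20.
  x = λ² - 11 - 5 = 400 - 16 ≡ 16; y = λ·(11 - 16) - 0 ≡ 15. → (16, 15)
6P: (16, 15) + (5, 18). λ = (18 - 15)/(5 - 16) ≡ 3/12 mod 23. 12⁻¹ ≡ 2 (mod 23), so λ ≡ 6.
  x = λ² - 16 - 5 = 36 - 21 ≡ 15; y = λ·(16 - 15) - 15 ≡ 14. → (15, 14)
7P: (15, 14) + (5, 18). λ = (18 - 14)/(5 - 15) ≡ 4/13 mod 23. 13⁻¹ ≡ 16 (mod 23), so λ ≡ 18.
  x = λ² - 15 - 5 = 324 - 20 ≡ 5; y = λ·(15 - 5) - 14 ≡ 5. → (5, 5)
8P: (5, 5) + (5, 18): same x and y₁ ≡ -y₂, so the sum is O.
8P = O, so the order is 8.

8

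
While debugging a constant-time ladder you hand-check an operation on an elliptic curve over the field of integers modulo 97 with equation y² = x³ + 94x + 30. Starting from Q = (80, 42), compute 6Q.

Double-and-add on 6 = (110)₂. Start with Q = (80, 42) for the leading 1-bit.
double: tangent at (80, 42): λ = (3·80² + 94)/(2·42) ≡ 88/84. 84⁻¹ ≡ 82 (mod 97), so λ ≡ 88·82 ≡ 38.
  x = λ² - 80 - 80 = 1444 - 160 ≡ 23; y = λ·(80 - 23) - 42 ≡ 87. → (23, 87)
add Q: (23, 87) + (80, 42). λ = (42 - 87)/(80 - 23) ≡ 52/57 mod 97. 57⁻¹ ≡ 80 (mod 97) since 57·80 = 4560 ≡ 1, so λ ≡ 86.
  x = λ² - 23 - 80 = 7396 - 103 ≡ 18; y = λ·(23 - 18) - 87 ≡ 52. → (18, 52)
double: tangent at (18, 52): λ = (3·18² + 94)/(2·52) ≡ 96/7. 7⁻¹ ≡ 14 (mod 97) since 7·14 = 98 ≡ 1, so λ ≡ 96·14 ≡ 83.
  x = λ² - 18 - 18 = 6889 - 36 ≡ 63; y = λ·(18 - 63) - 52 ≡ 93. → (63, 93)

(63, 93)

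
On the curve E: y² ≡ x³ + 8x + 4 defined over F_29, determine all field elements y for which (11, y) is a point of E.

none

x³ + 8x + 4 = 1423 ≡ 2 (mod 29).
2 is a non-residue mod 29; no y exists.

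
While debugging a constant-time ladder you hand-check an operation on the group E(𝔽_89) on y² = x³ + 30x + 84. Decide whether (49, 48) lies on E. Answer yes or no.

no

y² = 48² ≡ 79; x³ + 30x + 84 = 119203 ≡ 32 (mod 89). 79 ≠ 32.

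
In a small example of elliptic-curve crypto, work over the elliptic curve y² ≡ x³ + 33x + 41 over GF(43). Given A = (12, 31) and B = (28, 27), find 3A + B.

(16, 35)

First 3A:
Repeated addition: build up to 3A.
2A: tangent at (12, 31): λ = (3·12² + 33)/(2·31) ≡ 35/19. 19⁻¹ ≡ 34 (mod 43) since 19·34 = 646 ≡ 1, so λ ≡ 35·34 ≡ 29.
  x = λ² - 12 - 12 = 841 - 24 ≡ 0; y = λ·(12 - 0) - 31 ≡ 16. → (0, 16)
3A: (0, 16) + (12, 31). λ = (31 - 16)/(12 - 0) ≡ 15/12 mod 43. 12⁻¹ ≡ 18 (mod 43) since 12·18 = 216 ≡ 1, so λ ≡ 12.
  x = λ² - 0 - 12 = 144 - 12 ≡ 3; y = λ·(0 - 3) - 16 ≡ 34. → (3, 34)
3A = (3, 34).
Finally 3A + B:
(3, 34) + (28, 27). λ = (27 - 34)/(28 - 3) ≡ 36/25 mod 43. 25⁻¹ ≡ 31 (mod 43), so λ ≡ 41.
  x = λ² - 3 - 28 = 1681 - 31 ≡ 16; y = λ·(3 - 16) - 34 ≡ 35. → (16, 35)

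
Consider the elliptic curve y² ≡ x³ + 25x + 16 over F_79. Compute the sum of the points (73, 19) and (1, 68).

(54, 35)

(73, 19) + (1, 68). λ = (68 - 19)/(1 - 73) ≡ 49/7 mod 79. 7⁻¹ ≡ 34 (mod 79), so λ ≡ 7.
  x = λ² - 73 - 1 = 49 - 74 ≡ 54; y = λ·(73 - 54) - 19 ≡ 35. → (54, 35)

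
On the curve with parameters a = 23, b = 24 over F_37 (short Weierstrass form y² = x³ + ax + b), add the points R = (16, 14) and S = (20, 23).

(13, 2)

(16, 14) + (20, 23). λ = (23 - 14)/(20 - 16) ≡ 9/4 mod 37. 4⁻¹ ≡ 28 (mod 37) since 4·28 = 112 ≡ 1, so λ ≡ 30.
  x = λ² - 16 - 20 = 900 - 36 ≡ 13; y = λ·(16 - 13) - 14 ≡ 2. → (13, 2)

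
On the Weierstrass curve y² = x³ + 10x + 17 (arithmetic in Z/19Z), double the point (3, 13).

tangent at (3, 13): λ = (3·3² + 10)/(2·13) ≡ 18/7. 7⁻¹ ≡ 11 (mod 19) since 7·11 = 77 ≡ 1, so λ ≡ 18·11 ≡ 8.
  x = λ² - 3 - 3 = 64 - 6 ≡ 1; y = λ·(3 - 1) - 13 ≡ 3. → (1, 3)

(1, 3)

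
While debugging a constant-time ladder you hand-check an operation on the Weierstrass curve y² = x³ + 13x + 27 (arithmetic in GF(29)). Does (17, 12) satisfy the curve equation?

yes

y² = 12² ≡ 28; x³ + 13x + 27 = 5161 ≡ 28 (mod 29). 28 = 28.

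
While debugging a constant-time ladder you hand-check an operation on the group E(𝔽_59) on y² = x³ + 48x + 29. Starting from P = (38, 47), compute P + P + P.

(15, 42)

Repeated addition: build up to 3P.
2P: tangent at (38, 47): λ = (3·38² + 48)/(2·47) ≡ 14/35. 35⁻¹ ≡ 27 (mod 59), so λ ≡ 14·27 ≡ 24.
  x = λ² - 38 - 38 = 576 - 76 ≡ 28; y = λ·(38 - 28) - 47 ≡ 16. → (28, 16)
3P: (28, 16) + (38, 47). λ = (47 - 16)/(38 - 28) ≡ 31/10 mod 59. 10⁻¹ ≡ 6 (mod 59), so λ ≡ 9.
  x = λ² - 28 - 38 = 81 - 66 ≡ 15; y = λ·(28 - 15) - 16 ≡ 42. → (15, 42)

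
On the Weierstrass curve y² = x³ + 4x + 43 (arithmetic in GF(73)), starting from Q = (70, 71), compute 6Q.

(25, 0)

Double-and-add on 6 = (110)₂. Start with Q = (70, 71) for the leading 1-bit.
double: tangent at (70, 71): λ = (3·70² + 4)/(2·71) ≡ 31/69. 69⁻¹ ≡ 18 (mod 73), so λ ≡ 31·18 ≡ 47.
  x = λ² - 70 - 70 = 2209 - 140 ≡ 25; y = λ·(70 - 25) - 71 ≡ 0. → (25, 0)
add Q: (25, 0) + (70, 71). λ = (71 - 0)/(70 - 25) ≡ 71/45 mod 73. 45⁻¹ ≡ 13 (mod 73), so λ ≡ 47.
  x = λ² - 25 - 70 = 2209 - 95 ≡ 70; y = λ·(25 - 70) - 0 ≡ 2. → (70, 2)
double: tangent at (70, 2): λ = (3·70² + 4)/(2·2) ≡ 31/4. 4⁻¹ ≡ 55 (mod 73), so λ ≡ 31·55 ≡ 26.
  x = λ² - 70 - 70 = 676 - 140 ≡ 25; y = λ·(70 - 25) - 2 ≡ 0. → (25, 0)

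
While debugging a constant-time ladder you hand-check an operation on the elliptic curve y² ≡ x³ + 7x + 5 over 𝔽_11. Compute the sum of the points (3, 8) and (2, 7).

(7, 10)

(3, 8) + (2, 7). λ = (7 - 8)/(2 - 3) ≡ 10/10 mod 11. 10⁻¹ ≡ 10 (mod 11), so λ ≡ 1.
  x = λ² - 3 - 2 = 1 - 5 ≡ 7; y = λ·(3 - 7) - 8 ≡ 10. → (7, 10)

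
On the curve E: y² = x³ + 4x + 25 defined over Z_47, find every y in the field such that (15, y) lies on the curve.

x³ + 4x + 25 = 3460 ≡ 29 (mod 47).
29 is a non-residue mod 47; no y exists.

none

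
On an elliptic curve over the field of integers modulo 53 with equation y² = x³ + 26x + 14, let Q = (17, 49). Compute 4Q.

Double-and-add on 4 = (100)₂. Start with Q = (17, 49) for the leading 1-bit.
double: tangent at (17, 49): λ = (3·17² + 26)/(2·49) ≡ 45/45. 45⁻¹ ≡ 33 (mod 53), so λ ≡ 45·33 ≡ 1.
  x = λ² - 17 - 17 = 1 - 34 ≡ 20; y = λ·(17 - 20) - 49 ≡ 1. → (20, 1)
double: tangent at (20, 1): λ = (3·20² + 26)/(2·1) ≡ 7/2. 2⁻¹ ≡ 27 (mod 53), so λ ≡ 7·27 ≡ 30.
  x = λ² - 20 - 20 = 900 - 40 ≡ 12; y = λ·(20 - 12) - 1 ≡ 27. → (12, 27)

(12, 27)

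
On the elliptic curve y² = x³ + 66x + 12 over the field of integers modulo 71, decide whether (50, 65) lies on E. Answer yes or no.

y² = 65² ≡ 36; x³ + 66x + 12 = 128312 ≡ 15 (mod 71). 36 ≠ 15.

no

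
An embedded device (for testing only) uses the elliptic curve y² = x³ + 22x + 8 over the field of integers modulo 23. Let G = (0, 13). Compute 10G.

Repeated addition: build up to 10G.
2G: tangent at (0, 13): λ = (3·0² + 22)/(2·13) ≡ 22/3. 3⁻¹ ≡ 8 (mod 23) since 3·8 = 24 ≡ 1, so λ ≡ 22·8 ≡ 15.
  x = λ² - 0 - 0 = 225 - 0 ≡ 18; y = λ·(0 - 18) - 13 ≡ 16. → (18, 16)
3G: (18, 16) + (0, 13). λ = (13 - 16)/(0 - 18) ≡ 20/5 mod 23. 5⁻¹ ≡ 14 (mod 23) since 5·14 = 70 ≡ 1, so λ ≡ 4.
  x = λ² - 18 - 0 = 16 - 18 ≡ 21; y = λ·(18 - 21) - 16 ≡ 18. → (21, 18)
4G: (21, 18) + (0, 13). λ = (13 - 18)/(0 - 21) ≡ 18/2 mod 23. 2⁻¹ ≡ 12 (mod 23) since 2·12 = 24 ≡ 1, so λ ≡ 9.
  x = λ² - 21 - 0 = 81 - 21 ≡ 14; y = λ·(21 - 14) - 18 ≡ 22. → (14, 22)
5G: (14, 22) + (0, 13). λ = (13 - 22)/(0 - 14) ≡ 14/9 mod 23. 9⁻¹ ≡ 18 (mod 23) since 9·18 = 162 ≡ 1, so λ ≡ 22.
  x = λ² - 14 - 0 = 484 - 14 ≡ 10; y = λ·(14 - 10) - 22 ≡ 20. → (10, 20)
6G: (10, 20) + (0, 13). λ = (13 - 20)/(0 - 10) ≡ 16/13 mod 23. 13⁻¹ ≡ 16 (mod 23), so λ ≡ 3.
  x = λ² - 10 - 0 = 9 - 10 ≡ 22; y = λ·(10 - 22) - 20 ≡ 13. → (22, 13)
7G: (22, 13) + (0, 13). λ = (13 - 13)/(0 - 22) ≡ 0/1 mod 23. 1⁻¹ ≡ 1 (mod 23) since 1·1 = 1 ≡ 1, so λ ≡ 0.
  x = λ² - 22 - 0 = 0 - 22 ≡ 1; y = λ·(22 - 1) - 13 ≡ 10. → (1, 10)
8G: (1, 10) + (0, 13). λ = (13 - 10)/(0 - 1) ≡ 3/22 mod 23. 22⁻¹ ≡ 22 (mod 23) since 22·22 = 484 ≡ 1, so λ ≡ 20.
  x = λ² - 1 - 0 = 400 - 1 ≡ 8; y = λ·(1 - 8) - 10 ≡ 11. → (8, 11)
9G: (8, 11) + (0, 13). λ = (13 - 11)/(0 - 8) ≡ 2/15 mod 23. 15⁻¹ ≡ 20 (mod 23) since 15·20 = 300 ≡ 1, so λ ≡ 17.
  x = λ² - 8 - 0 = 289 - 8 ≡ 5; y = λ·(8 - 5) - 11 ≡ 17. → (5, 17)
10G: (5, 17) + (0, 13). λ = (13 - 17)/(0 - 5) ≡ 19/18 mod 23. 18⁻¹ ≡ 9 (mod 23), so λ ≡ 10.
  x = λ² - 5 - 0 = 100 - 5 ≡ 3; y = λ·(5 - 3) - 17 ≡ 3. → (3, 3)

(3, 3)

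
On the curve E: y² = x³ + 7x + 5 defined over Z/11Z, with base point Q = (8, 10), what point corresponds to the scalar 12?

(5, 0)

Double-and-add on 12 = (1100)₂. Start with Q = (8, 10) for the leading 1-bit.
double: tangent at (8, 10): λ = (3·8² + 7)/(2·10) ≡ 1/9. 9⁻¹ ≡ 5 (mod 11), so λ ≡ 1·5 ≡ 5.
  x = λ² - 8 - 8 = 25 - 16 ≡ 9; y = λ·(8 - 9) - 10 ≡ 7. → (9, 7)
add Q: (9, 7) + (8, 10). λ = (10 - 7)/(8 - 9) ≡ 3/10 mod 11. 10⁻¹ ≡ 10 (mod 11), so λ ≡ 8.
  x = λ² - 9 - 8 = 64 - 17 ≡ 3; y = λ·(9 - 3) - 7 ≡ 8. → (3, 8)
double: tangent at (3, 8): λ = (3·3² + 7)/(2·8) ≡ 1/5. 5⁻¹ ≡ 9 (mod 11), so λ ≡ 1·9 ≡ 9.
  x = λ² - 3 - 3 = 81 - 6 ≡ 9; y = λ·(3 - 9) - 8 ≡ 4. → (9, 4)
double: tangent at (9, 4): λ = (3·9² + 7)/(2·4) ≡ 8/8. 8⁻¹ ≡ 7 (mod 11), so λ ≡ 8·7 ≡ 1.
  x = λ² - 9 - 9 = 1 - 18 ≡ 5; y = λ·(9 - 5) - 4 ≡ 0. → (5, 0)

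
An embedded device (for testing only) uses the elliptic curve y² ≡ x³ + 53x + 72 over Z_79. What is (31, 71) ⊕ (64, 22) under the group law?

(31, 71) + (64, 22). λ = (22 - 71)/(64 - 31) ≡ 30/33 mod 79. 33⁻¹ ≡ 12 (mod 79), so λ ≡ 44.
  x = λ² - 31 - 64 = 1936 - 95 ≡ 24; y = λ·(31 - 24) - 71 ≡ 0. → (24, 0)

(24, 0)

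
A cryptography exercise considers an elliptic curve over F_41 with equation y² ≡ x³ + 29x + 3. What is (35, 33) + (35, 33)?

tangent at (35, 33): λ = (3·35² + 29)/(2·33) ≡ 14/25. 25⁻¹ ≡ 23 (mod 41) since 25·23 = 575 ≡ 1, so λ ≡ 14·23 ≡ 35.
  x = λ² - 35 - 35 = 1225 - 70 ≡ 7; y = λ·(35 - 7) - 33 ≡ 4. → (7, 4)

(7, 4)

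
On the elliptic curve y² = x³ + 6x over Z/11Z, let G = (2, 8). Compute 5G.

(2, 3)

Repeated addition: build up to 5G.
2G: tangent at (2, 8): λ = (3·2² + 6)/(2·8) ≡ 7/5. 5⁻¹ ≡ 9 (mod 11), so λ ≡ 7·9 ≡ 8.
  x = λ² - 2 - 2 = 64 - 4 ≡ 5; y = λ·(2 - 5) - 8 ≡ 1. → (5, 1)
3G: (5, 1) + (2, 8). λ = (8 - 1)/(2 - 5) ≡ 7/8 mod 11. 8⁻¹ ≡ 7 (mod 11), so λ ≡ 5.
  x = λ² - 5 - 2 = 25 - 7 ≡ 7; y = λ·(5 - 7) - 1 ≡ 0. → (7, 0)
4G: (7, 0) + (2, 8). λ = (8 - 0)/(2 - 7) ≡ 8/6 mod 11. 6⁻¹ ≡ 2 (mod 11), so λ ≡ 5.
  x = λ² - 7 - 2 = 25 - 9 ≡ 5; y = λ·(7 - 5) - 0 ≡ 10. → (5, 10)
5G: (5, 10) + (2, 8). λ = (8 - 10)/(2 - 5) ≡ 9/8 mod 11. 8⁻¹ ≡ 7 (mod 11), so λ ≡ 8.
  x = λ² - 5 - 2 = 64 - 7 ≡ 2; y = λ·(5 - 2) - 10 ≡ 3. → (2, 3)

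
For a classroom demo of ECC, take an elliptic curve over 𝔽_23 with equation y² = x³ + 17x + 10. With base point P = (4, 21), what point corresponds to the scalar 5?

Repeated addition: build up to 5P.
2P: tangent at (4, 21): λ = (3·4² + 17)/(2·21) ≡ 19/19. 19⁻¹ ≡ 17 (mod 23), so λ ≡ 19·17 ≡ 1.
  x = λ² - 4 - 4 = 1 - 8 ≡ 16; y = λ·(4 - 16) - 21 ≡ 13. → (16, 13)
3P: (16, 13) + (4, 21). λ = (21 - 13)/(4 - 16) ≡ 8/11 mod 23. 11⁻¹ ≡ 21 (mod 23) since 11·21 = 231 ≡ 1, so λ ≡ 7.
  x = λ² - 16 - 4 = 49 - 20 ≡ 6; y = λ·(16 - 6) - 13 ≡ 11. → (6, 11)
4P: (6, 11) + (4, 21). λ = (21 - 11)/(4 - 6) ≡ 10/21 mod 23. 21⁻¹ ≡ 11 (mod 23), so λ ≡ 18.
  x = λ² - 6 - 4 = 324 - 10 ≡ 15; y = λ·(6 - 15) - 11 ≡ 11. → (15, 11)
5P: (15, 11) + (4, 21). λ = (21 - 11)/(4 - 15) ≡ 10/12 mod 23. 12⁻¹ ≡ 2 (mod 23), so λ ≡ 20.
  x = λ² - 15 - 4 = 400 - 19 ≡ 13; y = λ·(15 - 13) - 11 ≡ 6. → (13, 6)

(13, 6)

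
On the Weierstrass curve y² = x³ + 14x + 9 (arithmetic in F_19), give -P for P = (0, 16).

-(0, 16) = (0, -16 mod 19) = (0, 3).

(0, 3)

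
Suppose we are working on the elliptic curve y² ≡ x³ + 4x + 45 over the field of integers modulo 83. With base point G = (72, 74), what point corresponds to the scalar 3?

(14, 40)

Repeated addition: build up to 3G.
2G: tangent at (72, 74): λ = (3·72² + 4)/(2·74) ≡ 35/65. 65⁻¹ ≡ 23 (mod 83), so λ ≡ 35·23 ≡ 58.
  x = λ² - 72 - 72 = 3364 - 144 ≡ 66; y = λ·(72 - 66) - 74 ≡ 25. → (66, 25)
3G: (66, 25) + (72, 74). λ = (74 - 25)/(72 - 66) ≡ 49/6 mod 83. 6⁻¹ ≡ 14 (mod 83), so λ ≡ 22.
  x = λ² - 66 - 72 = 484 - 138 ≡ 14; y = λ·(66 - 14) - 25 ≡ 40. → (14, 40)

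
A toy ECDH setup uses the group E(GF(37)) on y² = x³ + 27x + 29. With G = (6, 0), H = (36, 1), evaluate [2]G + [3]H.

First 2G:
Repeated addition: build up to 2G.
2G: (6, 0) + (6, 0): same x and y₁ ≡ -y₂, so the sum is O.
2G = O.
Next 3H:
Repeated addition: build up to 3H.
2H: tangent at (36, 1): λ = (3·36² + 27)/(2·1) ≡ 30/2. 2⁻¹ ≡ 19 (mod 37), so λ ≡ 30·19 ≡ 15.
  x = λ² - 36 - 36 = 225 - 72 ≡ 5; y = λ·(36 - 5) - 1 ≡ 20. → (5, 20)
3H: (5, 20) + (36, 1). λ = (1 - 20)/(36 - 5) ≡ 18/31 mod 37. 31⁻¹ ≡ 6 (mod 37) since 31·6 = 186 ≡ 1, so λ ≡ 34.
  x = λ² - 5 - 36 = 1156 - 41 ≡ 5; y = λ·(5 - 5) - 20 ≡ 17. → (5, 17)
3H = (5, 17).
Finally 2G + 3H:
O + (5, 17) = (5, 17) (identity).

(5, 17)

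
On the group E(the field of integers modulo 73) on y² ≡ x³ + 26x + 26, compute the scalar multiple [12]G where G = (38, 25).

(40, 60)

Double-and-add on 12 = (1100)₂. Start with G = (38, 25) for the leading 1-bit.
double: tangent at (38, 25): λ = (3·38² + 26)/(2·25) ≡ 51/50. 50⁻¹ ≡ 19 (mod 73) since 50·19 = 950 ≡ 1, so λ ≡ 51·19 ≡ 20.
  x = λ² - 38 - 38 = 400 - 76 ≡ 32; y = λ·(38 - 32) - 25 ≡ 22. → (32, 22)
add G: (32, 22) + (38, 25). λ = (25 - 22)/(38 - 32) ≡ 3/6 mod 73. 6⁻¹ ≡ 61 (mod 73) since 6·61 = 366 ≡ 1, so λ ≡ 37.
  x = λ² - 32 - 38 = 1369 - 70 ≡ 58; y = λ·(32 - 58) - 22 ≡ 38. → (58, 38)
double: tangent at (58, 38): λ = (3·58² + 26)/(2·38) ≡ 44/3. 3⁻¹ ≡ 49 (mod 73), so λ ≡ 44·49 ≡ 39.
  x = λ² - 58 - 58 = 1521 - 116 ≡ 18; y = λ·(58 - 18) - 38 ≡ 62. → (18, 62)
double: tangent at (18, 62): λ = (3·18² + 26)/(2·62) ≡ 49/51. 51⁻¹ ≡ 63 (mod 73), so λ ≡ 49·63 ≡ 21.
  x = λ² - 18 - 18 = 441 - 36 ≡ 40; y = λ·(18 - 40) - 62 ≡ 60. → (40, 60)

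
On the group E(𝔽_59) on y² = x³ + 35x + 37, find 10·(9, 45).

O

Write P = (9, 45).
Double-and-add on 10 = (1010)₂. Start with P = (9, 45) for the leading 1-bit.
double: tangent at (9, 45): λ = (3·9² + 35)/(2·45) ≡ 42/31. 31⁻¹ ≡ 40 (mod 59), so λ ≡ 42·40 ≡ 28.
  x = λ² - 9 - 9 = 784 - 18 ≡ 58; y = λ·(9 - 58) - 45 ≡ 58. → (58, 58)
double: tangent at (58, 58): λ = (3·58² + 35)/(2·58) ≡ 38/57. 57⁻¹ ≡ 29 (mod 59), so λ ≡ 38·29 ≡ 40.
  x = λ² - 58 - 58 = 1600 - 116 ≡ 9; y = λ·(58 - 9) - 58 ≡ 14. → (9, 14)
add P: (9, 14) + (9, 45): same x and y₁ ≡ -y₂, so the sum is O.
double: O + O = O (identity).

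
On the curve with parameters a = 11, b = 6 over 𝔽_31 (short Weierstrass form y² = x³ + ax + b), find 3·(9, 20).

Write P = (9, 20).
Repeated addition: build up to 3P.
2P: tangent at (9, 20): λ = (3·9² + 11)/(2·20) ≡ 6/9. 9⁻¹ ≡ 7 (mod 31), so λ ≡ 6·7 ≡ 11.
  x = λ² - 9 - 9 = 121 - 18 ≡ 10; y = λ·(9 - 10) - 20 ≡ 0. → (10, 0)
3P: (10, 0) + (9, 20). λ = (20 - 0)/(9 - 10) ≡ 20/30 mod 31. 30⁻¹ ≡ 30 (mod 31) since 30·30 = 900 ≡ 1, so λ ≡ 11.
  x = λ² - 10 - 9 = 121 - 19 ≡ 9; y = λ·(10 - 9) - 0 ≡ 11. → (9, 11)

(9, 11)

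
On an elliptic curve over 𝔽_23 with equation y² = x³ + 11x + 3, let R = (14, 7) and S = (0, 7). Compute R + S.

(9, 16)

(14, 7) + (0, 7). λ = (7 - 7)/(0 - 14) ≡ 0/9 mod 23. 9⁻¹ ≡ 18 (mod 23) since 9·18 = 162 ≡ 1, so λ ≡ 0.
  x = λ² - 14 - 0 = 0 - 14 ≡ 9; y = λ·(14 - 9) - 7 ≡ 16. → (9, 16)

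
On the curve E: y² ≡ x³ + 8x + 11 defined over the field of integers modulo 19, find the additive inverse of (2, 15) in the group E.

(2, 4)

-(2, 15) = (2, -15 mod 19) = (2, 4).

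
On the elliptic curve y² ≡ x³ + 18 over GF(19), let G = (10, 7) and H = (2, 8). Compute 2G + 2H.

First 2G:
Repeated addition: build up to 2G.
2G: tangent at (10, 7): λ = (3·10² + 0)/(2·7) ≡ 15/14. 14⁻¹ ≡ 15 (mod 19), so λ ≡ 15·15 ≡ 16.
  x = λ² - 10 - 10 = 256 - 20 ≡ 8; y = λ·(10 - 8) - 7 ≡ 6. → (8, 6)
2G = (8, 6).
Next 2H:
Repeated addition: build up to 2H.
2H: tangent at (2, 8): λ = (3·2² + 0)/(2·8) ≡ 12/16. 16⁻¹ ≡ 6 (mod 19), so λ ≡ 12·6 ≡ 15.
  x = λ² - 2 - 2 = 225 - 4 ≡ 12; y = λ·(2 - 12) - 8 ≡ 13. → (12, 13)
2H = (12, 13).
Finally 2G + 2H:
(8, 6) + (12, 13). λ = (13 - 6)/(12 - 8) ≡ 7/4 mod 19. 4⁻¹ ≡ 5 (mod 19), so λ ≡ 16.
  x = λ² - 8 - 12 = 256 - 20 ≡ 8; y = λ·(8 - 8) - 6 ≡ 13. → (8, 13)

(8, 13)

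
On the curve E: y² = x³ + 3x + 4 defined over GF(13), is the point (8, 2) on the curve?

no

y² = 2² ≡ 4; x³ + 3x + 4 = 540 ≡ 7 (mod 13). 4 ≠ 7.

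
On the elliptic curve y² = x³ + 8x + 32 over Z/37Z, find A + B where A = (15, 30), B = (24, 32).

(25, 13)

(15, 30) + (24, 32). λ = (32 - 30)/(24 - 15) ≡ 2/9 mod 37. 9⁻¹ ≡ 33 (mod 37), so λ ≡ 29.
  x = λ² - 15 - 24 = 841 - 39 ≡ 25; y = λ·(15 - 25) - 30 ≡ 13. → (25, 13)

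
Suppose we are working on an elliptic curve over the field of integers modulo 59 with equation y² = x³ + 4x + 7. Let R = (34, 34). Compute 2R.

tangent at (34, 34): λ = (3·34² + 4)/(2·34) ≡ 50/9. 9⁻¹ ≡ 46 (mod 59), so λ ≡ 50·46 ≡ 58.
  x = λ² - 34 - 34 = 3364 - 68 ≡ 51; y = λ·(34 - 51) - 34 ≡ 42. → (51, 42)

(51, 42)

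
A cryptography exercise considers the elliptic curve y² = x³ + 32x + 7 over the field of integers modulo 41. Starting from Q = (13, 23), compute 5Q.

Double-and-add on 5 = (101)₂. Start with Q = (13, 23) for the leading 1-bit.
double: tangent at (13, 23): λ = (3·13² + 32)/(2·23) ≡ 6/5. 5⁻¹ ≡ 33 (mod 41) since 5·33 = 165 ≡ 1, so λ ≡ 6·33 ≡ 34.
  x = λ² - 13 - 13 = 1156 - 26 ≡ 23; y = λ·(13 - 23) - 23 ≡ 6. → (23, 6)
double: tangent at (23, 6): λ = (3·23² + 32)/(2·6) ≡ 20/12. 12⁻¹ ≡ 24 (mod 41) since 12·24 = 288 ≡ 1, so λ ≡ 20·24 ≡ 29.
  x = λ² - 23 - 23 = 841 - 46 ≡ 16; y = λ·(23 - 16) - 6 ≡ 33. → (16, 33)
add Q: (16, 33) + (13, 23). λ = (23 - 33)/(13 - 16) ≡ 31/38 mod 41. 38⁻¹ ≡ 27 (mod 41), so λ ≡ 17.
  x = λ² - 16 - 13 = 289 - 29 ≡ 14; y = λ·(16 - 14) - 33 ≡ 1. → (14, 1)

(14, 1)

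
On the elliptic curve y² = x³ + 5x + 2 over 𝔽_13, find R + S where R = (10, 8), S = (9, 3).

(10, 8) + (9, 3). λ = (3 - 8)/(9 - 10) ≡ 8/12 mod 13. 12⁻¹ ≡ 12 (mod 13), so λ ≡ 5.
  x = λ² - 10 - 9 = 25 - 19 ≡ 6; y = λ·(10 - 6) - 8 ≡ 12. → (6, 12)

(6, 12)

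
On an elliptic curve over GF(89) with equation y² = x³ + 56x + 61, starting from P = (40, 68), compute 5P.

(24, 30)

Repeated addition: build up to 5P.
2P: tangent at (40, 68): λ = (3·40² + 56)/(2·68) ≡ 50/47. 47⁻¹ ≡ 36 (mod 89), so λ ≡ 50·36 ≡ 20.
  x = λ² - 40 - 40 = 400 - 80 ≡ 53; y = λ·(40 - 53) - 68 ≡ 28. → (53, 28)
3P: (53, 28) + (40, 68). λ = (68 - 28)/(40 - 53) ≡ 40/76 mod 89. 76⁻¹ ≡ 41 (mod 89), so λ ≡ 38.
  x = λ² - 53 - 40 = 1444 - 93 ≡ 16; y = λ·(53 - 16) - 28 ≡ 43. → (16, 43)
4P: (16, 43) + (40, 68). λ = (68 - 43)/(40 - 16) ≡ 25/24 mod 89. 24⁻¹ ≡ 26 (mod 89) since 24·26 = 624 ≡ 1, so λ ≡ 27.
  x = λ² - 16 - 40 = 729 - 56 ≡ 50; y = λ·(16 - 50) - 43 ≡ 18. → (50, 18)
5P: (50, 18) + (40, 68). λ = (68 - 18)/(40 - 50) ≡ 50/79 mod 89. 79⁻¹ ≡ 80 (mod 89) since 79·80 = 6320 ≡ 1, so λ ≡ 84.
  x = λ² - 50 - 40 = 7056 - 90 ≡ 24; y = λ·(50 - 24) - 18 ≡ 30. → (24, 30)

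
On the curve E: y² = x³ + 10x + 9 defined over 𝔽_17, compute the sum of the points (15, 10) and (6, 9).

(15, 10) + (6, 9). λ = (9 - 10)/(6 - 15) ≡ 16/8 mod 17. 8⁻¹ ≡ 15 (mod 17), so λ ≡ 2.
  x = λ² - 15 - 6 = 4 - 21 ≡ 0; y = λ·(15 - 0) - 10 ≡ 3. → (0, 3)

(0, 3)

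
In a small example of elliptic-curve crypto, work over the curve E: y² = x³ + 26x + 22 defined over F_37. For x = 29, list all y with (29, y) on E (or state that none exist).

x³ + 26x + 22 = 25165 ≡ 5 (mod 37).
5 is a non-residue mod 37; no y exists.

none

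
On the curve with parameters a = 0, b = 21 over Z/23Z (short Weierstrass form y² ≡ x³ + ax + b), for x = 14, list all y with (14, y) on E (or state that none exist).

x³ + 0x + 21 = 2765 ≡ 5 (mod 23).
5 is a non-residue mod 23; no y exists.

none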